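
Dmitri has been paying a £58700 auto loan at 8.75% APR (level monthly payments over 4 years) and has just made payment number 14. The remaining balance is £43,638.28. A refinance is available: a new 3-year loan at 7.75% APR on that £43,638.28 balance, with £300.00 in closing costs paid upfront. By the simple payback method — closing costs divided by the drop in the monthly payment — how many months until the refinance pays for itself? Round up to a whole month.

4 months

Current payment = 58,700 × 8.75%/12 / (1 − (1+0.0072917)^−48) = £1,453.79.
Refinanced payment = 43,638.28 × 0.0064583 / (1 − (1+0.0064583)^−36) = £1,362.44.
Monthly savings = £1,453.79 − £1,362.44 = £91.35.
Break-even = £300.00 / £91.35 = 3.28 → 4 months.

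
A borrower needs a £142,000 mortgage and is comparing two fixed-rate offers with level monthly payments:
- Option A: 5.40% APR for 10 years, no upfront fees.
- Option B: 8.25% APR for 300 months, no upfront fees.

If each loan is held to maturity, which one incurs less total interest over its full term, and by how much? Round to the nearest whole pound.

Option A by £151,794

Option A: at 5.40% the monthly rate is 0.0045000, so the payment is 142,000 × 0.0045000 / (1 − 1.0045000^−120) = £1,534.05.
Total interest on Option A = 120 × £1,534.05 − £142,000 = £42,086.00.
Option B: at 8.25% the monthly rate is 0.0068750, so the payment is 142,000 × 0.0068750 / (1 − 1.0068750^−300) = £1,119.60.
Total interest on Option B = 300 × £1,119.60 − £142,000 = £193,880.00.
Option A is lower by £151,794.00.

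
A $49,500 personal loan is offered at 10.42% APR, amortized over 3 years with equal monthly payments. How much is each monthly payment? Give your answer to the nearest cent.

$1,607.00

At 10.42% the monthly rate is 0.0086833, so the payment is 49,500 × 0.0086833 / (1 − 1.0086833^−36) = $1,607.00.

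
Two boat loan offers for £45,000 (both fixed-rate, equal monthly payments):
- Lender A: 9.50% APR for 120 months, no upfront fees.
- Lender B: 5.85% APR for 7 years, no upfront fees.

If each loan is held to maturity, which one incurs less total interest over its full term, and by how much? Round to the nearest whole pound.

Lender A: at 9.50% the monthly rate is 0.0079167, so the payment is 45,000 × 0.0079167 / (1 − 1.0079167^−120) = £582.29.
Total interest on Lender A = 120 × £582.29 − £45,000 = £24,874.80.
Lender B: at 5.85% the monthly rate is 0.0048750, so the payment is 45,000 × 0.0048750 / (1 − 1.0048750^−84) = £654.15.
Total interest on Lender B = 84 × £654.15 − £45,000 = £9,948.60.
Lender B is lower by £14,926.20.

Lender B by £14,926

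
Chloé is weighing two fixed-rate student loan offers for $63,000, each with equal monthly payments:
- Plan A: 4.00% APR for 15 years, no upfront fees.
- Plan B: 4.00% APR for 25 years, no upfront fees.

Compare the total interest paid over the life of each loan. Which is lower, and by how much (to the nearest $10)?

Plan A: at 4.00% the monthly rate is 0.0033333, so the payment is 63,000 × 0.0033333 / (1 − 1.0033333^−180) = $466.00.
Total interest on Plan A = 180 × $466.00 − $63,000 = $20,880.00.
Plan B: monthly rate = 4%/12 = 0.0033333; payment = 63,000 × 0.0033333 / (1 − (1+0.0033333)^−300) = $332.54.
Total interest on Plan B = 300 × $332.54 − $63,000 = $36,762.00.
Plan A is lower by $15,882.00.

Plan A by $15,880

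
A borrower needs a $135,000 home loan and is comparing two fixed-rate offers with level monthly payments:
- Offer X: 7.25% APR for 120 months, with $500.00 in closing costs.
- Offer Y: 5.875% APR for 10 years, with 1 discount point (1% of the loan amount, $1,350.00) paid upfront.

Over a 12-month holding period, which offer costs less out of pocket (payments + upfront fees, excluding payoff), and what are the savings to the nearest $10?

Offer Y by $290

Offer X: monthly rate = 7.25%/12 = 0.0060417; payment = 135,000 × 0.0060417 / (1 − (1+0.0060417)^−120) = $1,584.91.
Offer Y: at 5.875% the monthly rate is 0.0048958, so the payment is 135,000 × 0.0048958 / (1 − 1.0048958^−120) = $1,490.32.
Over 12 months: Offer X costs 12 × $1,584.91 + $500.00 = $19,518.92; Offer Y costs 12 × $1,490.32 + $1,350.00 = $19,233.84.
Offer Y is cheaper by $19,518.92 − $19,233.84 = $285.08.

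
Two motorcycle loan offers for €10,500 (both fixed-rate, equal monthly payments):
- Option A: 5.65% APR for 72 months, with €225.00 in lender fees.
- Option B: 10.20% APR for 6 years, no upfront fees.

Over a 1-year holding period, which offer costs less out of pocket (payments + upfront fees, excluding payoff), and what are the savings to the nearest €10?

Option A: monthly rate = 5.65%/12 = 0.0047083; payment = 10,500 × 0.0047083 / (1 − (1+0.0047083)^−72) = €172.29.
Option B: at 10.20% the monthly rate is 0.0085000, so the payment is 10,500 × 0.0085000 / (1 − 1.0085000^−72) = €195.58.
Over 12 months: Option A costs 12 × €172.29 + €225.00 = €2,292.48; Option B costs 12 × €195.58 = €2,346.96.
Option A is cheaper by €2,346.96 − €2,292.48 = €54.48.

Option A by €50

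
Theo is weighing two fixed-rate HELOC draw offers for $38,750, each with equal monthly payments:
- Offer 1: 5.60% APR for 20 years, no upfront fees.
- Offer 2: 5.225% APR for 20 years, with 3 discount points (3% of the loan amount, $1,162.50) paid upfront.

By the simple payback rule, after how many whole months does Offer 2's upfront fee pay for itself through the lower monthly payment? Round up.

Offer 1: at 5.60% the monthly rate is 0.0046667, so the payment is 38,750 × 0.0046667 / (1 − 1.0046667^−240) = $268.75.
Offer 2: monthly rate = 5.225%/12 = 0.0043542; payment = 38,750 × 0.0043542 / (1 − (1+0.0043542)^−240) = $260.57.
Monthly savings = $268.75 − $260.57 = $8.18.
Break-even = $1,162.50 / $8.18 = 142.11 → 143 months.

143 months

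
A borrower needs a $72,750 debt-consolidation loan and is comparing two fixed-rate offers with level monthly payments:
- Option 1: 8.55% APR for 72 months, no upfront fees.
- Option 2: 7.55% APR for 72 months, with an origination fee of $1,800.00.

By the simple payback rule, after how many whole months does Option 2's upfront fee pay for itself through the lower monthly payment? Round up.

Option 1: monthly rate = 8.55%/12 = 0.0071250; payment = 72,750 × 0.0071250 / (1 − (1+0.0071250)^−72) = $1,295.17.
Option 2: at 7.55% the monthly rate is 0.0062917, so the payment is 72,750 × 0.0062917 / (1 − 1.0062917^−72) = $1,259.62.
Monthly savings = $1,295.17 − $1,259.62 = $35.55.
Break-even = $1,800.00 / $35.55 = 50.63 → 51 months.

51 months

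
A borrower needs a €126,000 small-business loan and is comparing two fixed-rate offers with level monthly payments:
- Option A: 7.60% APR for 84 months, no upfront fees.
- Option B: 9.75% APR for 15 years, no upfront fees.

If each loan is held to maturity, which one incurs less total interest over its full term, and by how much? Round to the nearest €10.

Option A by €77,400

Option A: at 7.60% the monthly rate is 0.0063333, so the payment is 126,000 × 0.0063333 / (1 − 1.0063333^−84) = €1,938.85.
Total interest on Option A = 84 × €1,938.85 − €126,000 = €36,863.40.
Option B: monthly rate = 9.75%/12 = 0.0081250; payment = 126,000 × 0.0081250 / (1 − (1+0.0081250)^−180) = €1,334.80.
Total interest on Option B = 180 × €1,334.80 − €126,000 = €114,264.00.
Option A is lower by €77,400.60.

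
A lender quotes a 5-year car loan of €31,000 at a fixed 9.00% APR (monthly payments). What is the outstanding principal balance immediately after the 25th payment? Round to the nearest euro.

With monthly rate i = 9%/12 = 0.0075000, the balance after k of n payments is P · [(1+i)^n − (1+i)^k] / [(1+i)^n − 1].
(1+0.0075000)^60 = 1.56568103 and (1+0.0075000)^25 = 1.20538663, so the balance is 31,000 × (1.56568103 − 1.20538663) / (1.56568103 − 1) = €19,744.57.

€19,745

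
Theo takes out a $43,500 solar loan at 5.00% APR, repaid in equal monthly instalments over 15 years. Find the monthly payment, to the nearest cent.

$344.00

Monthly rate = 5%/12 = 0.0041667; payment = 43,500 × 0.0041667 / (1 − (1+0.0041667)^−180) = $344.00.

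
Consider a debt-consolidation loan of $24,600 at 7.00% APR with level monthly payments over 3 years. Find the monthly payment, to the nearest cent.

$759.58

Monthly rate = 7%/12 = 0.0058333; payment = 24,600 × 0.0058333 / (1 − (1+0.0058333)^−36) = $759.58.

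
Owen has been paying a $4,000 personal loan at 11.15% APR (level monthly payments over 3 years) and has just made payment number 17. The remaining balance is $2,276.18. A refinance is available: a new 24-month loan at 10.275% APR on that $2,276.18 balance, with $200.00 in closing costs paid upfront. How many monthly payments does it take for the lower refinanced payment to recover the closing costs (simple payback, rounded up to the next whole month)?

8 months

Current payment = 4,000 × 11.15%/12 / (1 − (1+0.0092917)^−36) = $131.24.
Refinanced payment = 2,276.18 × 0.0085625 / (1 − (1+0.0085625)^−24) = $105.32.
Monthly savings = $131.24 − $105.32 = $25.92.
Break-even = $200.00 / $25.92 = 7.72 → 8 months.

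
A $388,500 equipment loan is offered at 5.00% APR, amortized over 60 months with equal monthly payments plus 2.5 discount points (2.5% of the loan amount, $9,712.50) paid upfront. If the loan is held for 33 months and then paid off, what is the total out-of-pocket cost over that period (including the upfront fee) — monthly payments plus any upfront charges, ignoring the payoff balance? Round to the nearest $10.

$251,650

At 5.00% the monthly rate is 0.0041667, so the payment is 388,500 × 0.0041667 / (1 − 1.0041667^−60) = $7,331.47.
Total outlay = 33 × $7,331.47 + $9,712.50 = $251,651.01.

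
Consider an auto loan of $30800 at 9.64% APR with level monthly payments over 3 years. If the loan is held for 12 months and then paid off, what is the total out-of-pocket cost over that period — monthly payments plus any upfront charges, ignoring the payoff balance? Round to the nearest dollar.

At 9.64% the monthly rate is 0.0080333, so the payment is 30,800 × 0.0080333 / (1 − 1.0080333^−36) = $988.63.
Total outlay = 12 × $988.63 = $11,863.56.

$11,864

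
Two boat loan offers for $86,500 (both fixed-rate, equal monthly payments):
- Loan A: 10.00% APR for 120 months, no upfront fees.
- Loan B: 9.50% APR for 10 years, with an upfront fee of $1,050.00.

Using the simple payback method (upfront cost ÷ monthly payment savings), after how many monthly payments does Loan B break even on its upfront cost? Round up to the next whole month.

45 months

Loan A: at 10.00% the monthly rate is 0.0083333, so the payment is 86,500 × 0.0083333 / (1 − 1.0083333^−120) = $1,143.10.
Loan B: monthly rate = 9.5%/12 = 0.0079167; payment = 86,500 × 0.0079167 / (1 − (1+0.0079167)^−120) = $1,119.29.
Monthly savings = $1,143.10 − $1,119.29 = $23.81.
Break-even = $1,050.00 / $23.81 = 44.10 → 45 months.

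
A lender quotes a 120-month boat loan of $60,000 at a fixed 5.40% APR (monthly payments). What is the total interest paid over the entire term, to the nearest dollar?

$17,783

At 5.40% the monthly rate is 0.0045000, so the payment is 60,000 × 0.0045000 / (1 − 1.0045000^−120) = $648.19.
Total paid = 120 × $648.19 = $77,782.80; interest = $77,782.80 − $60,000 = $17,782.80.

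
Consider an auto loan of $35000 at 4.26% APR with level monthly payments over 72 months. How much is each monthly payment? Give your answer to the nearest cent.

At 4.26% the monthly rate is 0.0035500, so the payment is 35,000 × 0.0035500 / (1 − 1.0035500^−72) = $551.74.

$551.74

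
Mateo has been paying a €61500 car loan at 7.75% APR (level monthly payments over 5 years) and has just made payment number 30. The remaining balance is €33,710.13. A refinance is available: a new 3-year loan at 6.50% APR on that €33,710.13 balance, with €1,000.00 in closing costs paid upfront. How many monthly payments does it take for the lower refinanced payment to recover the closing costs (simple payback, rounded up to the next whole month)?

5 months

Current payment = 61,500 × 7.75%/12 / (1 − (1+0.0064583)^−60) = €1,239.65.
Refinanced payment = 33,710.13 × 0.0054167 / (1 − (1+0.0054167)^−36) = €1,033.18.
Monthly savings = €1,239.65 − €1,033.18 = €206.47.
Break-even = €1,000.00 / €206.47 = 4.84 → 5 months.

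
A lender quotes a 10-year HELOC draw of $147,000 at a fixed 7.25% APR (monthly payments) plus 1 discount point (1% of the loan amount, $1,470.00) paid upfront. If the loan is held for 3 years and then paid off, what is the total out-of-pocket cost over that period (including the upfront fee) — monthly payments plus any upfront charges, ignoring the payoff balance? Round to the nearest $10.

At 7.25% the monthly rate is 0.0060417, so the payment is 147,000 × 0.0060417 / (1 − 1.0060417^−120) = $1,725.80.
Total outlay = 36 × $1,725.80 + $1,470.00 = $63,598.80.

$63,600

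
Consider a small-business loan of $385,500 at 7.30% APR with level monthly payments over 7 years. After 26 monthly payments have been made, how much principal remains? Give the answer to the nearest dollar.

$286,395

With monthly rate i = 7.3%/12 = 0.0060833, the balance after k of n payments is P · [(1+i)^n − (1+i)^k] / [(1+i)^n − 1].
(1+0.0060833)^84 = 1.66437884 and (1+0.0060833)^26 = 1.17080028, so the balance is 385,500 × (1.66437884 − 1.17080028) / (1.66437884 − 1) = $286,394.63.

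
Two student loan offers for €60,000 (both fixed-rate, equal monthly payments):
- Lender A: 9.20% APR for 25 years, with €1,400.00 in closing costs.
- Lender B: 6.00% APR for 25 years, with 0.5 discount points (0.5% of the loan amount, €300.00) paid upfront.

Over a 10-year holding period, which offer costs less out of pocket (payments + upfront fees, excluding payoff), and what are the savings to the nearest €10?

Lender B by €16,120

Lender A: monthly rate = 9.2%/12 = 0.0076667; payment = 60,000 × 0.0076667 / (1 − (1+0.0076667)^−300) = €511.76.
Lender B: monthly rate = 6%/12 = 0.0050000; payment = 60,000 × 0.0050000 / (1 − (1+0.0050000)^−300) = €386.58.
Over 120 months: Lender A costs 120 × €511.76 + €1,400.00 = €62,811.20; Lender B costs 120 × €386.58 + €300.00 = €46,689.60.
Lender B is cheaper by €62,811.20 − €46,689.60 = €16,121.60.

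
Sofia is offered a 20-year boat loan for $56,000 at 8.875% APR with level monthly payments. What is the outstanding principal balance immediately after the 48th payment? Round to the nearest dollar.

With monthly rate i = 8.875%/12 = 0.0073958, the balance after k of n payments is P · [(1+i)^n − (1+i)^k] / [(1+i)^n − 1].
(1+0.0073958)^240 = 5.86186834 and (1+0.0073958)^48 = 1.42431882, so the balance is 56,000 × (5.86186834 − 1.42431882) / (5.86186834 − 1) = $51,112.61.

$51,113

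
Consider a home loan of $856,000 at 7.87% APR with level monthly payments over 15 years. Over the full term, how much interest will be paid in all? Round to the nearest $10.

$604,930

Monthly rate = 7.87%/12 = 0.0065583; payment = 856,000 × 0.0065583 / (1 − (1+0.0065583)^−180) = $8,116.27.
Total paid = 180 × $8,116.27 = $1,460,928.60; interest = $1,460,928.60 − $856,000 = $604,928.60.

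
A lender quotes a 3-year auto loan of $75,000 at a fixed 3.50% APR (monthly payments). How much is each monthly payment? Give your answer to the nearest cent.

At 3.50% the monthly rate is 0.0029167, so the payment is 75,000 × 0.0029167 / (1 − 1.0029167^−36) = $2,197.66.

$2,197.66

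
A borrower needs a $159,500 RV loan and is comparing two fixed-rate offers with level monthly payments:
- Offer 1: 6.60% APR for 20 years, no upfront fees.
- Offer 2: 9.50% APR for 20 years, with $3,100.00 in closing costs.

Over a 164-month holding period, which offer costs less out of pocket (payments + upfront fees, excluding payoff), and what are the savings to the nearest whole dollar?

Offer 1 by $50,357

Offer 1: at 6.60% the monthly rate is 0.0055000, so the payment is 159,500 × 0.0055000 / (1 − 1.0055000^−240) = $1,198.60.
Offer 2: monthly rate = 9.5%/12 = 0.0079167; payment = 159,500 × 0.0079167 / (1 − (1+0.0079167)^−240) = $1,486.75.
Over 164 months: Offer 1 costs 164 × $1,198.60 = $196,570.40; Offer 2 costs 164 × $1,486.75 + $3,100.00 = $246,927.00.
Offer 1 is cheaper by $246,927.00 − $196,570.40 = $50,356.60.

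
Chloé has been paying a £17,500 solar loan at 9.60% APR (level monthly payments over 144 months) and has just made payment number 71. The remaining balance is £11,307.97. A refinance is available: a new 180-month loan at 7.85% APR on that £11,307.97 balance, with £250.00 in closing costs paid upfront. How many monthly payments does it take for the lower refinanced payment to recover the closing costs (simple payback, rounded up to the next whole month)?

Current payment = 17,500 × 9.6%/12 / (1 − (1+0.0080000)^−144) = £205.11.
Refinanced payment = 11,307.97 × 0.0065417 / (1 − (1+0.0065417)^−180) = £107.09.
Monthly savings = £205.11 − £107.09 = £98.02.
Break-even = £250.00 / £98.02 = 2.55 → 3 months.

3 months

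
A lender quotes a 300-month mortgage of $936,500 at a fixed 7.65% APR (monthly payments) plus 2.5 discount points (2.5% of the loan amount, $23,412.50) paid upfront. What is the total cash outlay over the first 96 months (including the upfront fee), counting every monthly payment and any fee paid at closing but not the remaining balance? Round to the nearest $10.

At 7.65% the monthly rate is 0.0063750, so the payment is 936,500 × 0.0063750 / (1 − 1.0063750^−300) = $7,012.28.
Total outlay = 96 × $7,012.28 + $23,412.50 = $696,591.38.

$696,590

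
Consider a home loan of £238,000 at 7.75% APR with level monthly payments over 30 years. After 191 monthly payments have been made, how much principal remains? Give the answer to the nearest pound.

£175,063

With monthly rate i = 7.75%/12 = 0.0064583, the balance after k of n payments is P · [(1+i)^n − (1+i)^k] / [(1+i)^n − 1].
(1+0.0064583)^360 = 10.15051413 and (1+0.0064583)^191 = 3.41977727, so the balance is 238,000 × (10.15051413 − 3.41977727) / (10.15051413 − 1) = £175,062.88.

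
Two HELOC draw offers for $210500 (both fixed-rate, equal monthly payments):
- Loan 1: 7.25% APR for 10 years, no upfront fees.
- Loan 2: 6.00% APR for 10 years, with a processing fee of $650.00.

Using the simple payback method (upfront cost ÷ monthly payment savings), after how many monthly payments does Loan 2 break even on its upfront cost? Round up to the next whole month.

Loan 1: at 7.25% the monthly rate is 0.0060417, so the payment is 210,500 × 0.0060417 / (1 − 1.0060417^−120) = $2,471.29.
Loan 2: at 6.00% the monthly rate is 0.0050000, so the payment is 210,500 × 0.0050000 / (1 − 1.0050000^−120) = $2,336.98.
Monthly savings = $2,471.29 − $2,336.98 = $134.31.
Break-even = $650.00 / $134.31 = 4.84 → 5 months.

5 months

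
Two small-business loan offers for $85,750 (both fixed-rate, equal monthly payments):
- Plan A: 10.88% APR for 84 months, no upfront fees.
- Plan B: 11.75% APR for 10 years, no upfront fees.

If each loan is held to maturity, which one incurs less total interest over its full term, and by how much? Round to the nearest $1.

Plan A: monthly rate = 10.88%/12 = 0.0090667; payment = 85,750 × 0.0090667 / (1 − (1+0.0090667)^−84) = $1,462.84.
Total interest on Plan A = 84 × $1,462.84 − $85,750 = $37,128.56.
Plan B: monthly rate = 11.75%/12 = 0.0097917; payment = 85,750 × 0.0097917 / (1 − (1+0.0097917)^−120) = $1,217.90.
Total interest on Plan B = 120 × $1,217.90 − $85,750 = $60,398.00.
Plan A is lower by $23,269.44.

Plan A by $23,269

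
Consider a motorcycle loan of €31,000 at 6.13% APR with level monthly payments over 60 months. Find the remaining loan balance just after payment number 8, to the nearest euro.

€27,393

With monthly rate i = 6.13%/12 = 0.0051083, the balance after k of n payments is P · [(1+i)^n − (1+i)^k] / [(1+i)^n − 1].
(1+0.0051083)^60 = 1.35760186 and (1+0.0051083)^8 = 1.04160484, so the balance is 31,000 × (1.35760186 − 1.04160484) / (1.35760186 − 1) = €27,393.34.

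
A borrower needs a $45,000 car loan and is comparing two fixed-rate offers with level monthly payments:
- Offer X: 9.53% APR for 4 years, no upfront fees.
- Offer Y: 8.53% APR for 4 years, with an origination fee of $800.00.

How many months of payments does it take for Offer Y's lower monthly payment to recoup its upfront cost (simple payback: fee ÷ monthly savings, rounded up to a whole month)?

38 months

Offer X: monthly rate = 9.53%/12 = 0.0079417; payment = 45,000 × 0.0079417 / (1 − (1+0.0079417)^−48) = $1,131.19.
Offer Y: at 8.53% the monthly rate is 0.0071083, so the payment is 45,000 × 0.0071083 / (1 − 1.0071083^−48) = $1,109.81.
Monthly savings = $1,131.19 − $1,109.81 = $21.38.
Break-even = $800.00 / $21.38 = 37.42 → 38 months.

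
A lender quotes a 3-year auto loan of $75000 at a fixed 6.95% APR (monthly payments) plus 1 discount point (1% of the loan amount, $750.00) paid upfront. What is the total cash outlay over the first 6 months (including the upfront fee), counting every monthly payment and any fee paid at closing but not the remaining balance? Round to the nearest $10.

$14,630

Monthly rate = 6.95%/12 = 0.0057917; payment = 75,000 × 0.0057917 / (1 − (1+0.0057917)^−36) = $2,314.07.
Total outlay = 6 × $2,314.07 + $750.00 = $14,634.42.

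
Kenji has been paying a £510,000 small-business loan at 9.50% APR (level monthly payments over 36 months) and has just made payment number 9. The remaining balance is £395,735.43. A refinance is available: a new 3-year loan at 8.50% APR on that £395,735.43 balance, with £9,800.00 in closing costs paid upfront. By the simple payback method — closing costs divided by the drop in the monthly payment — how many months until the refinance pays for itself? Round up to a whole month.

3 months

Current payment = 510,000 × 9.5%/12 / (1 − (1+0.0079167)^−36) = £16,336.80.
Refinanced payment = 395,735.43 × 0.0070833 / (1 − (1+0.0070833)^−36) = £12,492.39.
Monthly savings = £16,336.80 − £12,492.39 = £3,844.41.
Break-even = £9,800.00 / £3,844.41 = 2.55 → 3 months.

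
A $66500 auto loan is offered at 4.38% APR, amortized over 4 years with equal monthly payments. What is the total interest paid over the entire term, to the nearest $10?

$6,120

Monthly rate = 4.38%/12 = 0.0036500; payment = 66,500 × 0.0036500 / (1 − (1+0.0036500)^−48) = $1,512.84.
Total paid = 48 × $1,512.84 = $72,616.32; interest = $72,616.32 − $66,500 = $6,116.32.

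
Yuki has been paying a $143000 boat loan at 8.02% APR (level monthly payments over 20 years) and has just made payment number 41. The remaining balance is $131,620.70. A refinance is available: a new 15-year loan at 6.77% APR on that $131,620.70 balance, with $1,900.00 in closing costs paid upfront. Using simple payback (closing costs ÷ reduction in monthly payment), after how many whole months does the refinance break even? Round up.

Current payment = 143,000 × 8.02%/12 / (1 − (1+0.0066833)^−240) = $1,197.89.
Refinanced payment = 131,620.70 × 0.0056417 / (1 − (1+0.0056417)^−180) = $1,166.18.
Monthly savings = $1,197.89 − $1,166.18 = $31.71.
Break-even = $1,900.00 / $31.71 = 59.92 → 60 months.

60 months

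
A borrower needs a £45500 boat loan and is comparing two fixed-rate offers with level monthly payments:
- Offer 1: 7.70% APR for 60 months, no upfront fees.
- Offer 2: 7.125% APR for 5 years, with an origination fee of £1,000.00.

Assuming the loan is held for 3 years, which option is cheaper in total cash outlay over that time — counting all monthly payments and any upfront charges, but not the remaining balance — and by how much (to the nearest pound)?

Offer 1: at 7.70% the monthly rate is 0.0064167, so the payment is 45,500 × 0.0064167 / (1 − 1.0064167^−60) = £916.06.
Offer 2: monthly rate = 7.125%/12 = 0.0059375; payment = 45,500 × 0.0059375 / (1 − (1+0.0059375)^−60) = £903.64.
Over 36 months: Offer 1 costs 36 × £916.06 = £32,978.16; Offer 2 costs 36 × £903.64 + £1,000.00 = £33,531.04.
Offer 1 is cheaper by £33,531.04 − £32,978.16 = £552.88.

Offer 1 by £553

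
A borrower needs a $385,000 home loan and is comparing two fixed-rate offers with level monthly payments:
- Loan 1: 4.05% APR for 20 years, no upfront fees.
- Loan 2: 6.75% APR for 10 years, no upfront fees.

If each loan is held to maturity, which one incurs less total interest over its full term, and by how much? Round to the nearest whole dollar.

Loan 2 by $31,876

Loan 1: monthly rate = 4.05%/12 = 0.0033750; payment = 385,000 × 0.0033750 / (1 − (1+0.0033750)^−240) = $2,343.18.
Total interest on Loan 1 = 240 × $2,343.18 − $385,000 = $177,363.20.
Loan 2: monthly rate = 6.75%/12 = 0.0056250; payment = 385,000 × 0.0056250 / (1 − (1+0.0056250)^−120) = $4,420.73.
Total interest on Loan 2 = 120 × $4,420.73 − $385,000 = $145,487.60.
Loan 2 is lower by $31,875.60.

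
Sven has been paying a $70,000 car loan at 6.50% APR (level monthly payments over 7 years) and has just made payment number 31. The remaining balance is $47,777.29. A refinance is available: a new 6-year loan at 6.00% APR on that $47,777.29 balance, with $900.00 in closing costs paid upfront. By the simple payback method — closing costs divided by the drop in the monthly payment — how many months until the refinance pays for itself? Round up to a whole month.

Current payment = 70,000 × 6.5%/12 / (1 − (1+0.0054167)^−84) = $1,039.46.
Refinanced payment = 47,777.29 × 0.0050000 / (1 − (1+0.0050000)^−72) = $791.81.
Monthly savings = $1,039.46 − $791.81 = $247.65.
Break-even = $900.00 / $247.65 = 3.63 → 4 months.

4 months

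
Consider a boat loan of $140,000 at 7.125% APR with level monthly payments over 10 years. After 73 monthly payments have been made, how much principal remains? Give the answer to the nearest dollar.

With monthly rate i = 7.125%/12 = 0.0059375, the balance after k of n payments is P · [(1+i)^n − (1+i)^k] / [(1+i)^n − 1].
(1+0.0059375)^120 = 2.03479098 and (1+0.0059375)^73 = 1.54057512, so the balance is 140,000 × (2.03479098 − 1.54057512) / (2.03479098 − 1) = $66,863.96.

$66,864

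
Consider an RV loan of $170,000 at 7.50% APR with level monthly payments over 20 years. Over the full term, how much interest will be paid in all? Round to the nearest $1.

$158,682

At 7.50% the monthly rate is 0.0062500, so the payment is 170,000 × 0.0062500 / (1 − 1.0062500^−240) = $1,369.51.
Total paid = 240 × $1,369.51 = $328,682.40; interest = $328,682.40 − $170,000 = $158,682.40.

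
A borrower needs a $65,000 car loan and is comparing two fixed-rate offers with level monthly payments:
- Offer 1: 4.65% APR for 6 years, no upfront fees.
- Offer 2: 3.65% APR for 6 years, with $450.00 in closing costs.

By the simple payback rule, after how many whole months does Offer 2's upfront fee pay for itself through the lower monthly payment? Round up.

Offer 1: at 4.65% the monthly rate is 0.0038750, so the payment is 65,000 × 0.0038750 / (1 − 1.0038750^−72) = $1,036.30.
Offer 2: at 3.65% the monthly rate is 0.0030417, so the payment is 65,000 × 0.0030417 / (1 − 1.0030417^−72) = $1,006.60.
Monthly savings = $1,036.30 − $1,006.60 = $29.70.
Break-even = $450.00 / $29.70 = 15.15 → 16 months.

16 months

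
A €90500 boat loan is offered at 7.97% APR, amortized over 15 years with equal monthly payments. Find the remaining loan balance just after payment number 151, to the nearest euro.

With monthly rate i = 7.97%/12 = 0.0066417, the balance after k of n payments is P · [(1+i)^n − (1+i)^k] / [(1+i)^n − 1].
(1+0.0066417)^180 = 3.29217169 and (1+0.0066417)^151 = 2.71712926, so the balance is 90,500 × (3.29217169 − 2.71712926) / (3.29217169 − 1) = €22,703.94.

€22,704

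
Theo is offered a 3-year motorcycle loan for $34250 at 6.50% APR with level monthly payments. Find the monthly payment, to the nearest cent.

$1,049.73

At 6.50% the monthly rate is 0.0054167, so the payment is 34,250 × 0.0054167 / (1 − 1.0054167^−36) = $1,049.73.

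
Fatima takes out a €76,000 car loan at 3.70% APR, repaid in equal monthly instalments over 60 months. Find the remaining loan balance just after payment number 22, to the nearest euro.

€49,749

With monthly rate i = 3.7%/12 = 0.0030833, the balance after k of n payments is P · [(1+i)^n − (1+i)^k] / [(1+i)^n − 1].
(1+0.0030833)^60 = 1.20287602 and (1+0.0030833)^22 = 1.07007525, so the balance is 76,000 × (1.20287602 − 1.07007525) / (1.20287602 − 1) = €49,748.90.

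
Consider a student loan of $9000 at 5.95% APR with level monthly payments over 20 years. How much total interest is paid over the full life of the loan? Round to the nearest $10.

Monthly rate = 5.95%/12 = 0.0049583; payment = 9,000 × 0.0049583 / (1 − (1+0.0049583)^−240) = $64.22.
Total paid = 240 × $64.22 = $15,412.80; interest = $15,412.80 − $9,000 = $6,412.80.

$6,410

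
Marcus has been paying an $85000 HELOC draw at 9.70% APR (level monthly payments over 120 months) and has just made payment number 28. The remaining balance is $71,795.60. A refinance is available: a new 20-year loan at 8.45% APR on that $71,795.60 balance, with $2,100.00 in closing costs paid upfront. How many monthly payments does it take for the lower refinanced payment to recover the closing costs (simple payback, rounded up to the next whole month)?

5 months

Current payment = 85,000 × 9.7%/12 / (1 − (1+0.0080833)^−120) = $1,109.21.
Refinanced payment = 71,795.60 × 0.0070417 / (1 − (1+0.0070417)^−240) = $620.79.
Monthly savings = $1,109.21 − $620.79 = $488.42.
Break-even = $2,100.00 / $488.42 = 4.30 → 5 months.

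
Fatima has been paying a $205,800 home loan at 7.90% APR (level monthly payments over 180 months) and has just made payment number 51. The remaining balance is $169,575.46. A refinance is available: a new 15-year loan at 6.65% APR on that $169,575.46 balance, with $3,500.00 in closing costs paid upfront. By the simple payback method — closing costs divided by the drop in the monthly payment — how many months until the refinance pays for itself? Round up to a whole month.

8 months

Current payment = 205,800 × 7.9%/12 / (1 − (1+0.0065833)^−180) = $1,954.87.
Refinanced payment = 169,575.46 × 0.0055417 / (1 − (1+0.0055417)^−180) = $1,491.20.
Monthly savings = $1,954.87 − $1,491.20 = $463.67.
Break-even = $3,500.00 / $463.67 = 7.55 → 8 months.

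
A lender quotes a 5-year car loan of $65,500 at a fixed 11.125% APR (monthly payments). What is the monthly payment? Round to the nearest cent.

$1,428.22

At 11.125% the monthly rate is 0.0092708, so the payment is 65,500 × 0.0092708 / (1 − 1.0092708^−60) = $1,428.22.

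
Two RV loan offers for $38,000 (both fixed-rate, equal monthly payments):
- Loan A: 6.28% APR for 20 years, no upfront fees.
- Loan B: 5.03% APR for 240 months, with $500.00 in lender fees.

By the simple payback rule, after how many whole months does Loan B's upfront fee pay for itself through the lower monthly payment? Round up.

Loan A: monthly rate = 6.28%/12 = 0.0052333; payment = 38,000 × 0.0052333 / (1 − (1+0.0052333)^−240) = $278.42.
Loan B: at 5.03% the monthly rate is 0.0041917, so the payment is 38,000 × 0.0041917 / (1 − 1.0041917^−240) = $251.41.
Monthly savings = $278.42 − $251.41 = $27.01.
Break-even = $500.00 / $27.01 = 18.51 → 19 months.

19 months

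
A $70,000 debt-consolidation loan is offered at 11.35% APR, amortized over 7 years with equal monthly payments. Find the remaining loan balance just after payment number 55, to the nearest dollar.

With monthly rate i = 11.35%/12 = 0.0094583, the balance after k of n payments is P · [(1+i)^n − (1+i)^k] / [(1+i)^n − 1].
(1+0.0094583)^84 = 2.20508532 and (1+0.0094583)^55 = 1.67827014, so the balance is 70,000 × (2.20508532 − 1.67827014) / (2.20508532 − 1) = $30,601.20.

$30,601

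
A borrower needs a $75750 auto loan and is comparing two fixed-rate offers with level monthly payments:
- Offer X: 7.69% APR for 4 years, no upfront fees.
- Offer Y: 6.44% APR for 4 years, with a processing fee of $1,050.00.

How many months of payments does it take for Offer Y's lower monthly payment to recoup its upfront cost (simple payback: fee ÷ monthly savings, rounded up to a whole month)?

Offer X: at 7.69% the monthly rate is 0.0064083, so the payment is 75,750 × 0.0064083 / (1 − 1.0064083^−48) = $1,838.28.
Offer Y: monthly rate = 6.44%/12 = 0.0053667; payment = 75,750 × 0.0053667 / (1 − (1+0.0053667)^−48) = $1,794.31.
Monthly savings = $1,838.28 − $1,794.31 = $43.97.
Break-even = $1,050.00 / $43.97 = 23.88 → 24 months.

24 months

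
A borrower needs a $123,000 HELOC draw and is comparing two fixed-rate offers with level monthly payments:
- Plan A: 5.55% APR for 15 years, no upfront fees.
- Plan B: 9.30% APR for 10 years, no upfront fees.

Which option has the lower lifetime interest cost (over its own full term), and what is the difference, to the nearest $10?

Plan A by $7,890

Plan A: monthly rate = 5.55%/12 = 0.0046250; payment = 123,000 × 0.0046250 / (1 − (1+0.0046250)^−180) = $1,008.28.
Total interest on Plan A = 180 × $1,008.28 − $123,000 = $58,490.40.
Plan B: monthly rate = 9.3%/12 = 0.0077500; payment = 123,000 × 0.0077500 / (1 − (1+0.0077500)^−120) = $1,578.15.
Total interest on Plan B = 120 × $1,578.15 − $123,000 = $66,378.00.
Plan A is lower by $7,887.60.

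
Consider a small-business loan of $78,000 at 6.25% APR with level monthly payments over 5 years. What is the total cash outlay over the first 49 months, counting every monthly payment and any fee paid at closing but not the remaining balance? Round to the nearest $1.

At 6.25% the monthly rate is 0.0052083, so the payment is 78,000 × 0.0052083 / (1 − 1.0052083^−60) = $1,517.04.
Total outlay = 49 × $1,517.04 = $74,334.96.

$74,335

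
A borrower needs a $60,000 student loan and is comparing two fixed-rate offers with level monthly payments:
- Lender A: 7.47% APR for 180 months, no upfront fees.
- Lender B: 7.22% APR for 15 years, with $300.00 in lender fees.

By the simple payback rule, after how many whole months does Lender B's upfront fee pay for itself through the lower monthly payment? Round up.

36 months

Lender A: at 7.47% the monthly rate is 0.0062250, so the payment is 60,000 × 0.0062250 / (1 − 1.0062250^−180) = $555.19.
Lender B: at 7.22% the monthly rate is 0.0060167, so the payment is 60,000 × 0.0060167 / (1 − 1.0060167^−180) = $546.70.
Monthly savings = $555.19 − $546.70 = $8.49.
Break-even = $300.00 / $8.49 = 35.34 → 36 months.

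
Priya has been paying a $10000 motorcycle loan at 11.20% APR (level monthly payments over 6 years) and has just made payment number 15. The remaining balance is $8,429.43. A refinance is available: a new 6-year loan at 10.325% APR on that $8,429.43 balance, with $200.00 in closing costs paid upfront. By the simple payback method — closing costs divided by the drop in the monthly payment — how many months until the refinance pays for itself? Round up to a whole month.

6 months

Current payment = 10,000 × 11.2%/12 / (1 − (1+0.0093333)^−72) = $191.37.
Refinanced payment = 8,429.43 × 0.0086042 / (1 − (1+0.0086042)^−72) = $157.55.
Monthly savings = $191.37 − $157.55 = $33.82.
Break-even = $200.00 / $33.82 = 5.91 → 6 months.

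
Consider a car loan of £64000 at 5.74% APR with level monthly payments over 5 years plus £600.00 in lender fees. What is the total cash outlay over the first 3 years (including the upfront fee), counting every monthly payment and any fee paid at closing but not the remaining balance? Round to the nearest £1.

At 5.74% the monthly rate is 0.0047833, so the payment is 64,000 × 0.0047833 / (1 − 1.0047833^−60) = £1,229.58.
Total outlay = 36 × £1,229.58 + £600.00 = £44,864.88.

£44,865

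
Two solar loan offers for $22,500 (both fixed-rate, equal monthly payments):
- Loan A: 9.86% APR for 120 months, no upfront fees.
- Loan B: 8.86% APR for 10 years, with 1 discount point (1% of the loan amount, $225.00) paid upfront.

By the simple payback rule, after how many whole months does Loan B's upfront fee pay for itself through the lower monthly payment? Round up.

Loan A: monthly rate = 9.86%/12 = 0.0082167; payment = 22,500 × 0.0082167 / (1 − (1+0.0082167)^−120) = $295.60.
Loan B: at 8.86% the monthly rate is 0.0073833, so the payment is 22,500 × 0.0073833 / (1 − 1.0073833^−120) = $283.32.
Monthly savings = $295.60 − $283.32 = $12.28.
Break-even = $225.00 / $12.28 = 18.32 → 19 months.

19 months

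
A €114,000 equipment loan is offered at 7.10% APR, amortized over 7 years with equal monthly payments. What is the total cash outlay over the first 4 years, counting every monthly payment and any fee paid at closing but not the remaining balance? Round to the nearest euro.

€82,855

At 7.10% the monthly rate is 0.0059167, so the payment is 114,000 × 0.0059167 / (1 − 1.0059167^−84) = €1,726.14.
Total outlay = 48 × €1,726.14 = €82,854.72.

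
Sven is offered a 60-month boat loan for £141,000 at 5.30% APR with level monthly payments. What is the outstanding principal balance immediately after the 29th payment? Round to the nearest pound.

£77,492

With monthly rate i = 5.3%/12 = 0.0044167, the balance after k of n payments is P · [(1+i)^n − (1+i)^k] / [(1+i)^n − 1].
(1+0.0044167)^60 = 1.30267066 and (1+0.0044167)^29 = 1.13632721, so the balance is 141,000 × (1.30267066 − 1.13632721) / (1.30267066 − 1) = £77,491.58.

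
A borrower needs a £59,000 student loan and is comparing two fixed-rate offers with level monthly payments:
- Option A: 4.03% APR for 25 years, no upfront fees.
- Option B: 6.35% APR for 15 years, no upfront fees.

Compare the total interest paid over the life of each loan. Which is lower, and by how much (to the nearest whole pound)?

Option B by £2,082

Option A: at 4.03% the monthly rate is 0.0033583, so the payment is 59,000 × 0.0033583 / (1 − 1.0033583^−300) = £312.40.
Total interest on Option A = 300 × £312.40 − £59,000 = £34,720.00.
Option B: monthly rate = 6.35%/12 = 0.0052917; payment = 59,000 × 0.0052917 / (1 − (1+0.0052917)^−180) = £509.10.
Total interest on Option B = 180 × £509.10 − £59,000 = £32,638.00.
Option B is lower by £2,082.00.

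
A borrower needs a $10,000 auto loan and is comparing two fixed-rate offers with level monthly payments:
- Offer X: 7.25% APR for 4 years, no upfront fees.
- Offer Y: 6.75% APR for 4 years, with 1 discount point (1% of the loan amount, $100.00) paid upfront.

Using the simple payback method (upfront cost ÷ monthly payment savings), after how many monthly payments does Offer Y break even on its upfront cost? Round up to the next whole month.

Offer X: at 7.25% the monthly rate is 0.0060417, so the payment is 10,000 × 0.0060417 / (1 − 1.0060417^−48) = $240.62.
Offer Y: at 6.75% the monthly rate is 0.0056250, so the payment is 10,000 × 0.0056250 / (1 − 1.0056250^−48) = $238.30.
Monthly savings = $240.62 − $238.30 = $2.32.
Break-even = $100.00 / $2.32 = 43.10 → 44 months.

44 months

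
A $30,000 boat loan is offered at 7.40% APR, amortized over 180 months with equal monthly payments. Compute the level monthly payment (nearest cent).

$276.40

Monthly rate = 7.4%/12 = 0.0061667; payment = 30,000 × 0.0061667 / (1 − (1+0.0061667)^−180) = $276.40.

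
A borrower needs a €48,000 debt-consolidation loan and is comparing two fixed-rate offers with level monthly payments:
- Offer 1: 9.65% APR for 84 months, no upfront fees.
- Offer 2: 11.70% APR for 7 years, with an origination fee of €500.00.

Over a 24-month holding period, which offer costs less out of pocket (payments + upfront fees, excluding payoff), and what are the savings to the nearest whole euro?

Offer 1: at 9.65% the monthly rate is 0.0080417, so the payment is 48,000 × 0.0080417 / (1 − 1.0080417^−84) = €788.20.
Offer 2: monthly rate = 11.7%/12 = 0.0097500; payment = 48,000 × 0.0097500 / (1 − (1+0.0097500)^−84) = €839.65.
Over 24 months: Offer 1 costs 24 × €788.20 = €18,916.80; Offer 2 costs 24 × €839.65 + €500.00 = €20,651.60.
Offer 1 is cheaper by €20,651.60 − €18,916.80 = €1,734.80.

Offer 1 by €1,735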